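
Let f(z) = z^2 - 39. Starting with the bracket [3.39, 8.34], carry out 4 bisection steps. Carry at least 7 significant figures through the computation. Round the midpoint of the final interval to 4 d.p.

f(3.390000) = -27.507900, f(8.340000) = 30.555600 (opposite signs)
step 1: m = 5.865000, f(m) = -4.601775 < 0 → root in [5.865000, 8.340000]
step 2: m = 7.102500, f(m) = 11.445506 > 0 → root in [5.865000, 7.102500]
step 3: m = 6.483750, f(m) = 3.039014 > 0 → root in [5.865000, 6.483750]
step 4: m = 6.174375, f(m) = -0.877093 < 0 → root in [6.174375, 6.483750]
Midpoint of [6.174375, 6.483750] = 6.329063

6.3291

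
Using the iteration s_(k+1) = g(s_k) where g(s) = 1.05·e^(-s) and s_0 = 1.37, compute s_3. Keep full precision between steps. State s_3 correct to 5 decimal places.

s_1 = g(1.370000) = 0.266812
s_2 = g(0.266812) = 0.804108
s_3 = g(0.804108) = 0.469861

0.46986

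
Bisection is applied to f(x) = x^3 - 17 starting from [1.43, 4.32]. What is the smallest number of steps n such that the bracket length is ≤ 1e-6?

22

Initial width b − a = 4.32 − 1.43 = 2.890000.
After n steps the width is (b−a)/2^n; need (b−a)/2^n ≤ 1e-6.
So n ≥ log₂(2.890000/1e-6) = log₂(2890000.0000) ≈ 21.4626.
Hence n = 22.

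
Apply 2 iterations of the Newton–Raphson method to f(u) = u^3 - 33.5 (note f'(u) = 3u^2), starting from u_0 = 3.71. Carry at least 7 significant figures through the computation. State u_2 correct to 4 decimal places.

3.2248

u_0 = 3.710000: f = 17.564811, f' = 41.292300 → u_1 = 3.710000 - (17.564811)/(41.292300) = 3.284623
u_1 = 3.284623: f = 1.936958, f' = 32.366237 → u_2 = 3.284623 - (1.936958)/(32.366237) = 3.224778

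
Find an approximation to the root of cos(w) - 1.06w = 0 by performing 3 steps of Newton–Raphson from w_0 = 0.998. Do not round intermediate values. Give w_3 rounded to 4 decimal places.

0.7134

f'(w) = -sin(w) - 1.06
w_0 = 0.998000: f = -0.515896, f' = -1.900389 → w_1 = 0.998000 - (-0.515896)/(-1.900389) = 0.726531
w_1 = 0.726531: f = -0.022640, f' = -1.724281 → w_2 = 0.726531 - (-0.022640)/(-1.724281) = 0.713401
w_2 = 0.713401: f = -0.000065, f' = -1.714409 → w_3 = 0.713401 - (-0.000065)/(-1.714409) = 0.713363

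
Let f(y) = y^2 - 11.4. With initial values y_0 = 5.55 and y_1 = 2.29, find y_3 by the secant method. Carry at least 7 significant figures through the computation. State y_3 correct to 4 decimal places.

3.4374

f(y_0) = 19.402500, f(y_1) = -6.155900
y_2 = 2.290000 - (-6.155900)·(2.290000 - 5.550000)/(-6.155900 - (19.402500)) = 3.075191; f(y_2) = -1.943198
y_3 = 3.075191 - (-1.943198)·(3.075191 - 2.290000)/(-1.943198 - (-6.155900)) = 3.437378; f(y_3) = 0.415564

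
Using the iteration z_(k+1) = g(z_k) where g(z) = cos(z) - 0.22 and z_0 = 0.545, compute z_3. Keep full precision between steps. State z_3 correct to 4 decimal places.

0.6137

z_1 = g(0.545000) = 0.635127
z_2 = g(0.635127) = 0.584996
z_3 = g(0.584996) = 0.613714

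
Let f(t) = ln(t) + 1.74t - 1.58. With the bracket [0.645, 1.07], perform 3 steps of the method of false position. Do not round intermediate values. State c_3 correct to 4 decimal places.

0.9423

False-position update: c = (a·f(b) − b·f(a))/(f(b) − f(a)); replace the endpoint whose sign matches f(c).
f(0.645000) = -0.896205, f(1.070000) = 0.349459
step 1: c = 0.950770, f(c) = 0.023858 > 0 → new bracket [0.645000, 0.950770]
step 2: c = 0.942842, f(c) = 0.001687 > 0 → new bracket [0.645000, 0.942842]
step 3: c = 0.942282, f(c) = 0.000120 > 0 → new bracket [0.645000, 0.942282]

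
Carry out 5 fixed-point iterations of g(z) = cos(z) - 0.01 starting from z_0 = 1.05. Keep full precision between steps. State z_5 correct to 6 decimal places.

0.689036

z_1 = g(1.050000) = 0.487571
z_2 = g(0.487571) = 0.873473
z_3 = g(0.873473) = 0.632168
z_4 = g(0.632168) = 0.796748
z_5 = g(0.796748) = 0.689036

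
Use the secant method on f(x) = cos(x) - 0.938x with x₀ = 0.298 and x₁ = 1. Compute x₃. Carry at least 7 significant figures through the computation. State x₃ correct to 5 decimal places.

0.76609

f(x_0) = 0.676402, f(x_1) = -0.397698
x_2 = 1.000000 - (-0.397698)·(1.000000 - 0.298000)/(-0.397698 - (0.676402)) = 0.740076; f(x_2) = 0.044225
x_3 = 0.740076 - (0.044225)·(0.740076 - 1.000000)/(0.044225 - (-0.397698)) = 0.766088; f(x_3) = 0.002038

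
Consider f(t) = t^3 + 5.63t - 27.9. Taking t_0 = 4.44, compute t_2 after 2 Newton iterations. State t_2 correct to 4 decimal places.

Newton update: t ← t − f(t)/f'(t).
f'(t) = 3t^2 + 5.63
t_0 = 4.440000: f = 84.625584, f' = 64.770800 → t_1 = 4.440000 - (84.625584)/(64.770800) = 3.133461
t_1 = 3.133461: f = 20.507512, f' = 35.085731 → t_2 = 3.133461 - (20.507512)/(35.085731) = 2.548964

2.5490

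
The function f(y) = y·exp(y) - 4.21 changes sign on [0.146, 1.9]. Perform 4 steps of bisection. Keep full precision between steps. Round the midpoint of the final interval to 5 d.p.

1.18744

f(0.146000) = -4.041049, f(1.900000) = 8.493199 (opposite signs)
step 1: m = 1.023000, f(m) = -1.364498 < 0 → root in [1.023000, 1.900000]
step 2: m = 1.461500, f(m) = 2.092607 > 0 → root in [1.023000, 1.461500]
step 3: m = 1.242250, f(m) = 0.092405 > 0 → root in [1.023000, 1.242250]
step 4: m = 1.132625, f(m) = -0.694566 < 0 → root in [1.132625, 1.242250]
Midpoint of [1.132625, 1.242250] = 1.187437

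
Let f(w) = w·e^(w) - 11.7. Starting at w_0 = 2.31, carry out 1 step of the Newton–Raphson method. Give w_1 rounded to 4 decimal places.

f'(w) = (w + 1)·e^(w)
w_0 = 2.310000: f = 11.571921, f' = 33.346346 → w_1 = 2.310000 - (11.571921)/(33.346346) = 1.962978

1.9630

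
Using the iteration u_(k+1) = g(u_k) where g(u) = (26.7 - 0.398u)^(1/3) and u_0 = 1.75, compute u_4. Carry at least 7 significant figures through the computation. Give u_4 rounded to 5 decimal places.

2.94446

u_1 = g(1.750000) = 2.962629
u_2 = g(2.962629) = 2.944186
u_3 = g(2.944186) = 2.944468
u_4 = g(2.944468) = 2.944463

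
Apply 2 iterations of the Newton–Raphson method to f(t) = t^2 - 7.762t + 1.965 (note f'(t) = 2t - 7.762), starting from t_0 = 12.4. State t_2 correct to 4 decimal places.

7.6975

Newton update: t ← t − f(t)/f'(t).
t_0 = 12.400000: f = 59.476200, f' = 17.038000 → t_1 = 12.400000 - (59.476200)/(17.038000) = 8.909203
t_1 = 8.909203: f = 12.185664, f' = 10.056406 → t_2 = 8.909203 - (12.185664)/(10.056406) = 7.697471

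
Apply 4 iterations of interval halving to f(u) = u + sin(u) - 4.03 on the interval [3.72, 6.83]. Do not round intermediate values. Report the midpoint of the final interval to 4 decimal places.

f(3.720000) = -0.856691, f(6.830000) = 3.319969 (opposite signs)
step 1: m = 5.275000, f(m) = 0.399135 > 0 → root in [3.720000, 5.275000]
step 2: m = 4.497500, f(m) = -0.509500 < 0 → root in [4.497500, 5.275000]
step 3: m = 4.886250, f(m) = -0.128674 < 0 → root in [4.886250, 5.275000]
step 4: m = 5.080625, f(m) = 0.117661 > 0 → root in [4.886250, 5.080625]
Midpoint of [4.886250, 5.080625] = 4.983438

4.9834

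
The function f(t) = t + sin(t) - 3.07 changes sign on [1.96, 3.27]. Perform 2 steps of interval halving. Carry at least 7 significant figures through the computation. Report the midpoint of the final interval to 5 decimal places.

f(1.960000) = -0.184788, f(3.270000) = 0.071945 (opposite signs)
step 1: m = 2.615000, f(m) = 0.047591 > 0 → root in [1.960000, 2.615000]
step 2: m = 2.287500, f(m) = -0.028525 < 0 → root in [2.287500, 2.615000]
Midpoint of [2.287500, 2.615000] = 2.451250

2.45125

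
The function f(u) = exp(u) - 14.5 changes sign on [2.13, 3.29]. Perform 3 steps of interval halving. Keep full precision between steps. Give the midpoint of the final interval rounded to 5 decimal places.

f(2.130000) = -6.085133, f(3.290000) = 12.342864 (opposite signs)
step 1: m = 2.710000, f(m) = 0.529276 > 0 → root in [2.130000, 2.710000]
step 2: m = 2.420000, f(m) = -3.254141 < 0 → root in [2.420000, 2.710000]
step 3: m = 2.565000, f(m) = -1.499342 < 0 → root in [2.565000, 2.710000]
Midpoint of [2.565000, 2.710000] = 2.637500

2.63750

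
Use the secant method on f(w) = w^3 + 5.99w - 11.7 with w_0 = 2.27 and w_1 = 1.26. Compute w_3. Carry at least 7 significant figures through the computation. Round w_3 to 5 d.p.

Secant update: w_(k+1) = w_k − f(w_k)·(w_k − w_(k-1))/(f(w_k) − f(w_(k-1))).
f(w_0) = 13.594383, f(w_1) = -2.152224
w_2 = 1.260000 - (-2.152224)·(1.260000 - 2.270000)/(-2.152224 - (13.594383)) = 1.398045; f(w_2) = -0.593185
w_3 = 1.398045 - (-0.593185)·(1.398045 - 1.260000)/(-0.593185 - (-2.152224)) = 1.450569; f(w_3) = 0.041125

1.45057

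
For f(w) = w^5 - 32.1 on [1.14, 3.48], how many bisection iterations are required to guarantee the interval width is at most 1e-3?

12

Initial width b − a = 3.48 − 1.14 = 2.340000.
After n steps the width is (b−a)/2^n; need (b−a)/2^n ≤ 1e-3.
So n ≥ log₂(2.340000/1e-3) = log₂(2340.0000) ≈ 11.1923.
Hence n = 12.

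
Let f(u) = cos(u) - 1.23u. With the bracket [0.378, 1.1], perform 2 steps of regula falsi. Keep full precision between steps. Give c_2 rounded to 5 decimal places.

0.64620

False-position update: c = (a·f(b) − b·f(a))/(f(b) − f(a)); replace the endpoint whose sign matches f(c).
f(0.378000) = 0.464465, f(1.100000) = -0.899404
step 1: c = 0.623877, f(c) = 0.044252 > 0 → new bracket [0.623877, 1.100000]
step 2: c = 0.646204, f(c) = 0.003545 > 0 → new bracket [0.646204, 1.100000]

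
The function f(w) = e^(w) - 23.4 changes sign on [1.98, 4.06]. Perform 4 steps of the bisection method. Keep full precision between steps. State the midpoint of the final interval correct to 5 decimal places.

3.21500

f(1.980000) = -16.157257, f(4.060000) = 34.574311 (opposite signs)
step 1: m = 3.020000, f(m) = -2.908708 < 0 → root in [3.020000, 4.060000]
step 2: m = 3.540000, f(m) = 11.066919 > 0 → root in [3.020000, 3.540000]
step 3: m = 3.280000, f(m) = 3.175773 > 0 → root in [3.020000, 3.280000]
step 4: m = 3.150000, f(m) = -0.063935 < 0 → root in [3.150000, 3.280000]
Midpoint of [3.150000, 3.280000] = 3.215000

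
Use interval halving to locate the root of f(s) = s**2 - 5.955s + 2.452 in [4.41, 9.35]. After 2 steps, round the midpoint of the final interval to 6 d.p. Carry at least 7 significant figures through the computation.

f(4.410000) = -4.361450, f(9.350000) = 34.195250 (opposite signs)
step 1: m = 6.880000, f(m) = 8.816000 > 0 → root in [4.410000, 6.880000]
step 2: m = 5.645000, f(m) = 0.702050 > 0 → root in [4.410000, 5.645000]
Midpoint of [4.410000, 5.645000] = 5.027500

5.027500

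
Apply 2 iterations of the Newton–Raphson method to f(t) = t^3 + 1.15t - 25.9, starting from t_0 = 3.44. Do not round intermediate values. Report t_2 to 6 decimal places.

2.832375

f'(t) = 3t^2 + 1.15
t_0 = 3.440000: f = 18.763584, f' = 36.650800 → t_1 = 3.440000 - (18.763584)/(36.650800) = 2.928044
t_1 = 2.928044: f = 2.570675, f' = 26.870331 → t_2 = 2.928044 - (2.570675)/(26.870331) = 2.832375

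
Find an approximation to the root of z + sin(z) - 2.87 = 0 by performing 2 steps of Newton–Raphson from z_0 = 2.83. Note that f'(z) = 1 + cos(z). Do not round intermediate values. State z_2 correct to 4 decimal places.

61.5092

Newton update: z ← z − f(z)/f'(z).
z_0 = 2.830000: f = 0.266575, f' = 0.048153 → z_1 = 2.830000 - (0.266575)/(0.048153) = -2.705943
z_1 = -2.705943: f = -5.997942, f' = 0.093404 → z_2 = -2.705943 - (-5.997942)/(0.093404) = 61.509209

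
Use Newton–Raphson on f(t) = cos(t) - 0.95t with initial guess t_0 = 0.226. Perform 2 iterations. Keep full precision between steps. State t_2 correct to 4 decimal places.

f'(t) = -sin(t) - 0.95
t_0 = 0.226000: f = 0.759871, f' = -1.174081 → t_1 = 0.226000 - (0.759871)/(-1.174081) = 0.873204
t_1 = 0.873204: f = -0.187170, f' = -1.716391 → t_2 = 0.873204 - (-0.187170)/(-1.716391) = 0.764156

0.7642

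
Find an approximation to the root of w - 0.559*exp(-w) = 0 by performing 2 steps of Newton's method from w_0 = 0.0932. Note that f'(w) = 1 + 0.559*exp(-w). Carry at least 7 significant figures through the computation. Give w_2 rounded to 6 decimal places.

Newton update: w ← w − f(w)/f'(w).
w_0 = 0.093200: f = -0.416055, f' = 1.509255 → w_1 = 0.093200 - (-0.416055)/(1.509255) = 0.368869
w_1 = 0.368869: f = -0.017688, f' = 1.386557 → w_2 = 0.368869 - (-0.017688)/(1.386557) = 0.381626

0.381626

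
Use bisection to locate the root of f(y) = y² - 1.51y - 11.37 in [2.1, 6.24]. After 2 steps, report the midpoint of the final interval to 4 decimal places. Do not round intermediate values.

4.6875

f(2.100000) = -10.131000, f(6.240000) = 18.145200 (opposite signs)
step 1: m = 4.170000, f(m) = -0.277800 < 0 → root in [4.170000, 6.240000]
step 2: m = 5.205000, f(m) = 7.862475 > 0 → root in [4.170000, 5.205000]
Midpoint of [4.170000, 5.205000] = 4.687500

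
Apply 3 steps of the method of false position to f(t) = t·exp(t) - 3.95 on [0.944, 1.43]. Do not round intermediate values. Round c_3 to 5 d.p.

f(0.944000) = -1.523692, f(1.430000) = 2.025540
step 1: c = 1.152641, f(c) = -0.300113 < 0 → new bracket [1.152641, 1.430000]
step 2: c = 1.188432, f(c) = -0.049645 < 0 → new bracket [1.188432, 1.430000]
step 3: c = 1.194211, f(c) = -0.007963 < 0 → new bracket [1.194211, 1.430000]

1.19421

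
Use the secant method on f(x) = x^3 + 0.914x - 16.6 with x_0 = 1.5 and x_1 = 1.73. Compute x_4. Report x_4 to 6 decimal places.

2.412868

f(x_0) = -11.854000, f(x_1) = -9.841063
x_2 = 1.730000 - (-9.841063)·(1.730000 - 1.500000)/(-9.841063 - (-11.854000)) = 2.854449; f(x_2) = 9.266665
x_3 = 2.854449 - (9.266665)·(2.854449 - 1.730000)/(9.266665 - (-9.841063)) = 2.309125; f(x_3) = -2.177064
x_4 = 2.309125 - (-2.177064)·(2.309125 - 2.854449)/(-2.177064 - (9.266665)) = 2.412868; f(x_4) = -0.347083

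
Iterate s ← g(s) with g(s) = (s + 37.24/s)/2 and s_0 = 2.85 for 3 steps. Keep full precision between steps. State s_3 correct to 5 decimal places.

s_1 = g(2.850000) = 7.958333
s_2 = g(7.958333) = 6.318853
s_3 = g(6.318853) = 6.106164

6.10616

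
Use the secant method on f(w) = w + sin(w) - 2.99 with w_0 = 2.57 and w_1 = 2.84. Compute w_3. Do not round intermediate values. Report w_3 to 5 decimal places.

2.57716

f(w_0) = 0.120972, f(w_1) = 0.147041
w_2 = 2.840000 - (0.147041)·(2.840000 - 2.570000)/(0.147041 - (0.120972)) = 1.317081; f(w_2) = -0.704932
w_3 = 1.317081 - (-0.704932)·(1.317081 - 2.840000)/(-0.704932 - (0.147041)) = 2.577161; f(w_3) = 0.122097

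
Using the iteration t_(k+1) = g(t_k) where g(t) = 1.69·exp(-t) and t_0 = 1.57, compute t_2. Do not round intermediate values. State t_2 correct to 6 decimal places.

1.189023

t_1 = g(1.570000) = 0.351596
t_2 = g(0.351596) = 1.189023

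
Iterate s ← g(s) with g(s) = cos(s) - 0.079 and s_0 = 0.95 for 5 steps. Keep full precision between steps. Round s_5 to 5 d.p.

s_1 = g(0.950000) = 0.502683
s_2 = g(0.502683) = 0.797293
s_3 = g(0.797293) = 0.619646
s_4 = g(0.619646) = 0.735084
s_5 = g(0.735084) = 0.662774

0.66277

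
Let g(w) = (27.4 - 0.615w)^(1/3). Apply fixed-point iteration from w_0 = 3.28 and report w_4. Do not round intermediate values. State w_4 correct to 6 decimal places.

2.946755

w_1 = g(3.280000) = 2.938866
w_2 = g(2.938866) = 2.946941
w_3 = g(2.946941) = 2.946750
w_4 = g(2.946750) = 2.946755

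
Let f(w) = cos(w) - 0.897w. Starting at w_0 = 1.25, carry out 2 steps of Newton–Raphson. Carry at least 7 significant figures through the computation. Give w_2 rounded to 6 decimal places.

f'(w) = -sin(w) - 0.897
w_0 = 1.250000: f = -0.805928, f' = -1.845985 → w_1 = 1.250000 - (-0.805928)/(-1.845985) = 0.813416
w_1 = 0.813416: f = -0.042614, f' = -1.623638 → w_2 = 0.813416 - (-0.042614)/(-1.623638) = 0.787170

0.787170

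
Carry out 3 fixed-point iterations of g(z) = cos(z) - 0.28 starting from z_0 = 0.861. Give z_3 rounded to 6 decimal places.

0.515042

z_1 = g(0.861000) = 0.371679
z_2 = g(0.371679) = 0.651719
z_3 = g(0.651719) = 0.515042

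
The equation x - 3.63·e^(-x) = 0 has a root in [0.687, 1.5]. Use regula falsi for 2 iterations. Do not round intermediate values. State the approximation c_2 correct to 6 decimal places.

f(0.687000) = -1.139191, f(1.500000) = 0.690038
step 1: c = 1.193313, f(c) = 0.092643 > 0 → new bracket [0.687000, 1.193313]
step 2: c = 1.155235, f(c) = 0.011844 > 0 → new bracket [0.687000, 1.155235]

1.155235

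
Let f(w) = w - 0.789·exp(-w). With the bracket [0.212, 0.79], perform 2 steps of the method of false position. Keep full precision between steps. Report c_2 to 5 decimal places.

f(0.212000) = -0.426273, f(0.790000) = 0.431916
step 1: c = 0.499100, f(c) = 0.020116 > 0 → new bracket [0.212000, 0.499100]
step 2: c = 0.486162, f(c) = 0.000941 > 0 → new bracket [0.212000, 0.486162]

0.48616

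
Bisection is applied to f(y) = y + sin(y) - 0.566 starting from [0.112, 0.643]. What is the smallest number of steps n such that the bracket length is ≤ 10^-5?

Initial width b − a = 0.643 − 0.112 = 0.531000.
After n steps the width is (b−a)/2^n; need (b−a)/2^n ≤ 10^-5.
So n ≥ log₂(0.531000/10^-5) = log₂(53100.0000) ≈ 15.6964.
Hence n = 16.

16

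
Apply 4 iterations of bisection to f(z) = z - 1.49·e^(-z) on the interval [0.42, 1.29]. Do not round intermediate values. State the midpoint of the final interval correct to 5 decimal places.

f(0.420000) = -0.559000, f(1.290000) = 0.879847 (opposite signs)
step 1: m = 0.855000, f(m) = 0.221328 > 0 → root in [0.420000, 0.855000]
step 2: m = 0.637500, f(m) = -0.150132 < 0 → root in [0.637500, 0.855000]
step 3: m = 0.746250, f(m) = 0.039780 > 0 → root in [0.637500, 0.746250]
step 4: m = 0.691875, f(m) = -0.054073 < 0 → root in [0.691875, 0.746250]
Midpoint of [0.691875, 0.746250] = 0.719062

0.71906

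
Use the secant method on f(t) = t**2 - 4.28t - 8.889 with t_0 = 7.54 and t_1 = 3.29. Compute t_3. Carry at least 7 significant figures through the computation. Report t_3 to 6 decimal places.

6.213695

f(t_0) = 15.691400, f(t_1) = -12.146100
t_2 = 3.290000 - (-12.146100)·(3.290000 - 7.540000)/(-12.146100 - (15.691400)) = 5.144366; f(t_2) = -4.442382
t_3 = 5.144366 - (-4.442382)·(5.144366 - 3.290000)/(-4.442382 - (-12.146100)) = 6.213695; f(t_3) = 3.126390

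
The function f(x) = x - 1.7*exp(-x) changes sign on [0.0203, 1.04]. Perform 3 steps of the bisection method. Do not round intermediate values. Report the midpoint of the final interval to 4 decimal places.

f(0.020300) = -1.645538, f(1.040000) = 0.439127 (opposite signs)
step 1: m = 0.530150, f(m) = -0.470328 < 0 → root in [0.530150, 1.040000]
step 2: m = 0.785075, f(m) = 0.009730 > 0 → root in [0.530150, 0.785075]
step 3: m = 0.657612, f(m) = -0.223135 < 0 → root in [0.657612, 0.785075]
Midpoint of [0.657612, 0.785075] = 0.721344

0.7213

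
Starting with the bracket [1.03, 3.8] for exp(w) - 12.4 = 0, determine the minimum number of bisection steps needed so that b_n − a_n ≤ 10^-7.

25

Initial width b − a = 3.8 − 1.03 = 2.770000.
After n steps the width is (b−a)/2^n; need (b−a)/2^n ≤ 10^-7.
So n ≥ log₂(2.770000/10^-7) = log₂(27700000.0000) ≈ 24.7234.
Hence n = 25.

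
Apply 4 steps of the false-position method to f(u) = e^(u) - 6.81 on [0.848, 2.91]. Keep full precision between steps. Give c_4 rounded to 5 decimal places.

1.87976

f(0.848000) = -4.475028, f(2.910000) = 11.546799
step 1: c = 1.423934, f(c) = -2.656574 < 0 → new bracket [1.423934, 2.910000]
step 2: c = 1.701885, f(c) = -1.325725 < 0 → new bracket [1.701885, 2.910000]
step 3: c = 1.826307, f(c) = -0.599092 < 0 → new bracket [1.826307, 2.910000]
step 4: c = 1.879760, f(c) = -0.258068 < 0 → new bracket [1.879760, 2.910000]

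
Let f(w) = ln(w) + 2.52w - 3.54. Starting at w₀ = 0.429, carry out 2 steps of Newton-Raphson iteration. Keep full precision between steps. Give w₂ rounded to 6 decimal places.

1.296645

f'(w) = 1/w + 2.52
w_0 = 0.429000: f = -3.305218, f' = 4.851002 → w_1 = 0.429000 - (-3.305218)/(4.851002) = 1.110348
w_1 = 1.110348: f = -0.637251, f' = 3.420619 → w_2 = 1.110348 - (-0.637251)/(3.420619) = 1.296645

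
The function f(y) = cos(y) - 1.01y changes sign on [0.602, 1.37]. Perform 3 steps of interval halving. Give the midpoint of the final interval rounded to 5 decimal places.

0.74600

f(0.602000) = 0.216185, f(1.370000) = -1.184250 (opposite signs)
step 1: m = 0.986000, f(m) = -0.443830 < 0 → root in [0.602000, 0.986000]
step 2: m = 0.794000, f(m) = -0.100942 < 0 → root in [0.602000, 0.794000]
step 3: m = 0.698000, f(m) = 0.061149 > 0 → root in [0.698000, 0.794000]
Midpoint of [0.698000, 0.794000] = 0.746000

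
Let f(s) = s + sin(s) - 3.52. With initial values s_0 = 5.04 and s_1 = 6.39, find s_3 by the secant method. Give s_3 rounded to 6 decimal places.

4.598863

Secant update: s_(k+1) = s_k − f(s_k)·(s_k − s_(k-1))/(f(s_k) − f(s_(k-1))).
f(s_0) = 0.573186, f(s_1) = 2.976612
s_2 = 6.390000 - (2.976612)·(6.390000 - 5.040000)/(2.976612 - (0.573186)) = 4.718042; f(s_2) = 0.198058
s_3 = 4.718042 - (0.198058)·(4.718042 - 6.390000)/(0.198058 - (2.976612)) = 4.598863; f(s_3) = 0.085300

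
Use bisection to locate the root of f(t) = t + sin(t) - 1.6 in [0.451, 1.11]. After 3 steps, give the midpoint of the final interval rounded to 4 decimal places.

0.8217

f(0.451000) = -0.713134, f(1.110000) = 0.405699 (opposite signs)
step 1: m = 0.780500, f(m) = -0.115865 < 0 → root in [0.780500, 1.110000]
step 2: m = 0.945250, f(m) = 0.155893 > 0 → root in [0.780500, 0.945250]
step 3: m = 0.862875, f(m) = 0.022590 > 0 → root in [0.780500, 0.862875]
Midpoint of [0.780500, 0.862875] = 0.821688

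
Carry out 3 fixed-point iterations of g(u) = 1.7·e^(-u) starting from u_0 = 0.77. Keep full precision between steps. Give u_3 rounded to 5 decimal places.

u_1 = g(0.770000) = 0.787122
u_2 = g(0.787122) = 0.773760
u_3 = g(0.773760) = 0.784168

0.78417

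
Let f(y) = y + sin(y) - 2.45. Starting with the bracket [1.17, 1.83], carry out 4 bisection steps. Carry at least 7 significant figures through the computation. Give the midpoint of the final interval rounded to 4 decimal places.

1.4381

f(1.170000) = -0.359249, f(1.830000) = 0.346594 (opposite signs)
step 1: m = 1.500000, f(m) = 0.047495 > 0 → root in [1.170000, 1.500000]
step 2: m = 1.335000, f(m) = -0.142671 < 0 → root in [1.335000, 1.500000]
step 3: m = 1.417500, f(m) = -0.044227 < 0 → root in [1.417500, 1.500000]
step 4: m = 1.458750, f(m) = 0.002479 > 0 → root in [1.417500, 1.458750]
Midpoint of [1.417500, 1.458750] = 1.438125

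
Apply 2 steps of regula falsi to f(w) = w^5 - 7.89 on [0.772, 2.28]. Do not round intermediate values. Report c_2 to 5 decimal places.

1.11298

f(0.772000) = -7.615788, f(2.280000) = 53.723267
step 1: c = 0.959232, f(c) = -7.077885 < 0 → new bracket [0.959232, 2.280000]
step 2: c = 1.112983, f(c) = -6.182180 < 0 → new bracket [1.112983, 2.280000]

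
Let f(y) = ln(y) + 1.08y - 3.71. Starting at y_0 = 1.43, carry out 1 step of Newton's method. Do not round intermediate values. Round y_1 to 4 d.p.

2.4461

Newton update: y ← y − f(y)/f'(y).
f'(y) = 1/y + 1.08
y_0 = 1.430000: f = -1.807926, f' = 1.779301 → y_1 = 1.430000 - (-1.807926)/(1.779301) = 2.446088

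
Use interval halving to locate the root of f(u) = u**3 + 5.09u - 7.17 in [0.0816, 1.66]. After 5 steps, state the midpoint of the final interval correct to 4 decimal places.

f(0.081600) = -6.754113, f(1.660000) = 5.853696 (opposite signs)
step 1: m = 0.870800, f(m) = -2.077307 < 0 → root in [0.870800, 1.660000]
step 2: m = 1.265400, f(m) = 1.297092 > 0 → root in [0.870800, 1.265400]
step 3: m = 1.068100, f(m) = -0.514842 < 0 → root in [1.068100, 1.265400]
step 4: m = 1.166750, f(m) = 0.357061 > 0 → root in [1.068100, 1.166750]
step 5: m = 1.117425, f(m) = -0.087047 < 0 → root in [1.117425, 1.166750]
Midpoint of [1.117425, 1.166750] = 1.142087

1.1421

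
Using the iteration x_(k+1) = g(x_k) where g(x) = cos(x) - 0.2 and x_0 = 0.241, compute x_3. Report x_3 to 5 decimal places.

0.66923

x_1 = g(0.241000) = 0.771100
x_2 = g(0.771100) = 0.517145
x_3 = g(0.517145) = 0.669234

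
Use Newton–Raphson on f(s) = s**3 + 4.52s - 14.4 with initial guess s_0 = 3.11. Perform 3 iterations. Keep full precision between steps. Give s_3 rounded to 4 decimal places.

1.8309

Newton update: s ← s − f(s)/f'(s).
f'(s) = 3s**2 + 4.52
s_0 = 3.110000: f = 29.737431, f' = 33.536300 → s_1 = 3.110000 - (29.737431)/(33.536300) = 2.223276
s_1 = 2.223276: f = 6.638770, f' = 19.348873 → s_2 = 2.223276 - (6.638770)/(19.348873) = 1.880167
s_2 = 1.880167: f = 0.744805, f' = 15.125089 → s_3 = 1.880167 - (0.744805)/(15.125089) = 1.830924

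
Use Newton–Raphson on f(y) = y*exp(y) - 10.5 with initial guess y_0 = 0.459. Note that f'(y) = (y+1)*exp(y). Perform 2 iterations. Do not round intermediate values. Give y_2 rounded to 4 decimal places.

y_0 = 0.459000: f = -9.773637, f' = 2.308854 → y_1 = 0.459000 - (-9.773637)/(2.308854) = 4.692112
y_1 = 4.692112: f = 501.331015, f' = 620.914310 → y_2 = 4.692112 - (501.331015)/(620.914310) = 3.884704

3.8847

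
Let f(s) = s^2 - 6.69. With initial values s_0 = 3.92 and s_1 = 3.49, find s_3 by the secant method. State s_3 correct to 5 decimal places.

2.61005

f(s_0) = 8.676400, f(s_1) = 5.490100
s_2 = 3.490000 - (5.490100)·(3.490000 - 3.920000)/(5.490100 - (8.676400)) = 2.749096; f(s_2) = 0.867528
s_3 = 2.749096 - (0.867528)·(2.749096 - 3.490000)/(0.867528 - (5.490100)) = 2.610049; f(s_3) = 0.122355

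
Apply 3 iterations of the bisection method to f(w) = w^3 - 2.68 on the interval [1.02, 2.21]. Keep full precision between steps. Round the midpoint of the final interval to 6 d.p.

1.391875

f(1.020000) = -1.618792, f(2.210000) = 8.113861 (opposite signs)
step 1: m = 1.615000, f(m) = 1.532283 > 0 → root in [1.020000, 1.615000]
step 2: m = 1.317500, f(m) = -0.393075 < 0 → root in [1.317500, 1.615000]
step 3: m = 1.466250, f(m) = 0.472275 > 0 → root in [1.317500, 1.466250]
Midpoint of [1.317500, 1.466250] = 1.391875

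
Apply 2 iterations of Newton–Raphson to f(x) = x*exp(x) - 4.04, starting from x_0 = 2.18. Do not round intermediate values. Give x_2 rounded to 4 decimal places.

1.3148

Newton update: x ← x − f(x)/f'(x).
f'(x) = (x+1)*exp(x)
x_0 = 2.180000: f = 15.244948, f' = 28.131254 → x_1 = 2.180000 - (15.244948)/(28.131254) = 1.638078
x_1 = 1.638078: f = 4.388354, f' = 13.573624 → x_2 = 1.638078 - (4.388354)/(13.573624) = 1.314778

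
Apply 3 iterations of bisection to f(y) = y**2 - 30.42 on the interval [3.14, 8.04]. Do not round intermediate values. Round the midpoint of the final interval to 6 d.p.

f(3.140000) = -20.560400, f(8.040000) = 34.221600 (opposite signs)
step 1: m = 5.590000, f(m) = 0.828100 > 0 → root in [3.140000, 5.590000]
step 2: m = 4.365000, f(m) = -11.366775 < 0 → root in [4.365000, 5.590000]
step 3: m = 4.977500, f(m) = -5.644494 < 0 → root in [4.977500, 5.590000]
Midpoint of [4.977500, 5.590000] = 5.283750

5.283750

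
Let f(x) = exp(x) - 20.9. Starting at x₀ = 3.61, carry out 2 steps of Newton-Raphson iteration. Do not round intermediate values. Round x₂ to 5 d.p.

Newton update: x ← x − f(x)/f'(x).
f'(x) = exp(x)
x_0 = 3.610000: f = 16.066053, f' = 36.966053 → x_1 = 3.610000 - (16.066053)/(36.966053) = 3.175384
x_1 = 3.175384: f = 3.036000, f' = 23.936000 → x_2 = 3.175384 - (3.036000)/(23.936000) = 3.048545

3.04855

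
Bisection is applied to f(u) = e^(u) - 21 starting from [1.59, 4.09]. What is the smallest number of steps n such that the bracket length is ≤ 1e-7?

25

Initial width b − a = 4.09 − 1.59 = 2.500000.
After n steps the width is (b−a)/2^n; need (b−a)/2^n ≤ 1e-7.
So n ≥ log₂(2.500000/1e-7) = log₂(25000000.0000) ≈ 24.5754.
Hence n = 25.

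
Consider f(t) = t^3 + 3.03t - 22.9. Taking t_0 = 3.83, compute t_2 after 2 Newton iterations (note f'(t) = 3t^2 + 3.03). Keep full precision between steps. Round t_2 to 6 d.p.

2.531062

t_0 = 3.830000: f = 44.886787, f' = 47.036700 → t_1 = 3.830000 - (44.886787)/(47.036700) = 2.875707
t_1 = 2.875707: f = 9.594604, f' = 27.839075 → t_2 = 2.875707 - (9.594604)/(27.839075) = 2.531062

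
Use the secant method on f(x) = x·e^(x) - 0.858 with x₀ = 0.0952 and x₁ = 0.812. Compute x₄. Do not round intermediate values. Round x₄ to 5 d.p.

0.51566

Secant update: x_(k+1) = x_k − f(x_k)·(x_k − x_(k-1))/(f(x_k) − f(x_(k-1))).
f(x_0) = -0.753292, f(x_1) = 0.970956
x_2 = 0.812000 - (0.970956)·(0.812000 - 0.095200)/(0.970956 - (-0.753292)) = 0.408357; f(x_2) = -0.243691
x_3 = 0.408357 - (-0.243691)·(0.408357 - 0.812000)/(-0.243691 - (0.970956)) = 0.489339; f(x_3) = -0.059773
x_4 = 0.489339 - (-0.059773)·(0.489339 - 0.408357)/(-0.059773 - (-0.243691)) = 0.515657; f(x_4) = 0.005592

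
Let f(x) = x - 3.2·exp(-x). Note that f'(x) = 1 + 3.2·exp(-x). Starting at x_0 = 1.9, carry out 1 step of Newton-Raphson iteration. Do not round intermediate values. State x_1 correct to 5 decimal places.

Newton update: x ← x − f(x)/f'(x).
x_0 = 1.900000: f = 1.421380, f' = 1.478620 → x_1 = 1.900000 - (1.421380)/(1.478620) = 0.938711

0.93871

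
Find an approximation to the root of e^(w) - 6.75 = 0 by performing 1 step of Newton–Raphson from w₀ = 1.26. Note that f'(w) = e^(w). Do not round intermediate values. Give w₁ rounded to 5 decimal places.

w_0 = 1.260000: f = -3.224579, f' = 3.525421 → w_1 = 1.260000 - (-3.224579)/(3.525421) = 2.174665

2.17466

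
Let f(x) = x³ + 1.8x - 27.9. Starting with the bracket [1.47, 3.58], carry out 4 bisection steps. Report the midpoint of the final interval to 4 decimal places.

2.8547

f(1.470000) = -22.077477, f(3.580000) = 24.426712 (opposite signs)
step 1: m = 2.525000, f(m) = -7.256547 < 0 → root in [2.525000, 3.580000]
step 2: m = 3.052500, f(m) = 6.036951 > 0 → root in [2.525000, 3.052500]
step 3: m = 2.788750, f(m) = -1.191788 < 0 → root in [2.788750, 3.052500]
step 4: m = 2.920625, f(m) = 2.270203 > 0 → root in [2.788750, 2.920625]
Midpoint of [2.788750, 2.920625] = 2.854688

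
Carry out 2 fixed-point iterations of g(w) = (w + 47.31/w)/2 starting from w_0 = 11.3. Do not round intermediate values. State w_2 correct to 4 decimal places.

6.9266

w_1 = g(11.300000) = 7.743363
w_2 = g(7.743363) = 6.926556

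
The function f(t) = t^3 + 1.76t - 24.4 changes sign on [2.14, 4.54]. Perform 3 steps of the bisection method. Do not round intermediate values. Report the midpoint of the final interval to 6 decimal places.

2.590000

f(2.140000) = -10.833256, f(4.540000) = 77.167064 (opposite signs)
step 1: m = 3.340000, f(m) = 18.738104 > 0 → root in [2.140000, 3.340000]
step 2: m = 2.740000, f(m) = 0.993224 > 0 → root in [2.140000, 2.740000]
step 3: m = 2.440000, f(m) = -5.578816 < 0 → root in [2.440000, 2.740000]
Midpoint of [2.440000, 2.740000] = 2.590000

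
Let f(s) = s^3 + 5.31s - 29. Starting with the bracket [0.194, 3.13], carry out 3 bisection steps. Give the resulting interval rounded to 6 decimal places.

f(0.194000) = -27.962559, f(3.130000) = 18.284597 (opposite signs)
step 1: m = 1.662000, f(m) = -15.583930 < 0 → root in [1.662000, 3.130000]
step 2: m = 2.396000, f(m) = -2.522245 < 0 → root in [2.396000, 3.130000]
step 3: m = 2.763000, f(m) = 6.764739 > 0 → root in [2.396000, 2.763000]

[2.396000, 2.763000]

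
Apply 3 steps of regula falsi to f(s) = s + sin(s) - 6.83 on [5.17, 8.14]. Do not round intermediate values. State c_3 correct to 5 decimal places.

6.55845

f(5.170000) = -2.557111, f(8.140000) = 2.269375
step 1: c = 6.743530, f(c) = 0.357786 > 0 → new bracket [5.170000, 6.743530]
step 2: c = 6.550388, f(c) = -0.015577 < 0 → new bracket [6.550388, 6.743530]
step 3: c = 6.558446, f(c) = 0.000244 > 0 → new bracket [6.550388, 6.558446]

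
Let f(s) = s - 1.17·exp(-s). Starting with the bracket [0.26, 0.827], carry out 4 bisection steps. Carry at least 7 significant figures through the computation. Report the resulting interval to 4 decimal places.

[0.6144, 0.6498]

f(0.260000) = -0.642130, f(0.827000) = 0.315290 (opposite signs)
step 1: m = 0.543500, f(m) = -0.135933 < 0 → root in [0.543500, 0.827000]
step 2: m = 0.685250, f(m) = 0.095612 > 0 → root in [0.543500, 0.685250]
step 3: m = 0.614375, f(m) = -0.018570 < 0 → root in [0.614375, 0.685250]
step 4: m = 0.649812, f(m) = 0.038904 > 0 → root in [0.614375, 0.649812]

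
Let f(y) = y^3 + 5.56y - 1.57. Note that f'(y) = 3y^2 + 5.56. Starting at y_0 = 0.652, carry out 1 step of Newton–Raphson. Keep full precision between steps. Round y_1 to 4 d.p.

y_0 = 0.652000: f = 2.332288, f' = 6.835312 → y_1 = 0.652000 - (2.332288)/(6.835312) = 0.310788

0.3108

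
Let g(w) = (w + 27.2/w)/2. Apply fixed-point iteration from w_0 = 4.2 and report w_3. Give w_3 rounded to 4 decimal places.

w_1 = g(4.200000) = 5.338095
w_2 = g(5.338095) = 5.216773
w_3 = g(5.216773) = 5.215362

5.2154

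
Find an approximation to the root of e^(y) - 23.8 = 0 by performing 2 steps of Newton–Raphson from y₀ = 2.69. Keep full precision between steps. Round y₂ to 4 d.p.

f'(y) = e^(y)
y_0 = 2.690000: f = -9.068324, f' = 14.731676 → y_1 = 2.690000 - (-9.068324)/(14.731676) = 3.305566
y_1 = 3.305566: f = 3.463978, f' = 27.263978 → y_2 = 3.305566 - (3.463978)/(27.263978) = 3.178513

3.1785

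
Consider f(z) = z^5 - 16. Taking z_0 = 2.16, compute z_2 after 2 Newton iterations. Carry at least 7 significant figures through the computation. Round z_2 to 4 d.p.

f'(z) = 5z^4
z_0 = 2.160000: f = 31.018498, f' = 108.839117 → z_1 = 2.160000 - (31.018498)/(108.839117) = 1.875006
z_1 = 1.875006: f = 7.174655, f' = 61.798883 → z_2 = 1.875006 - (7.174655)/(61.798883) = 1.758909

1.7589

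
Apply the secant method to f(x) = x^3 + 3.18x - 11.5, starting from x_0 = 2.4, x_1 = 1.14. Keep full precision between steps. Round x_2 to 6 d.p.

f(x_0) = 9.956000, f(x_1) = -6.393256
x_2 = 1.140000 - (-6.393256)·(1.140000 - 2.400000)/(-6.393256 - (9.956000)) = 1.632714; f(x_2) = -1.955557

1.632714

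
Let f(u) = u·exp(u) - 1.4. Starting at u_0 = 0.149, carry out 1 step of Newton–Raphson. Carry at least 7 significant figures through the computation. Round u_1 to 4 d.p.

1.0691

Newton update: u ← u − f(u)/f'(u).
f'(u) = (u + 1)·exp(u)
u_0 = 0.149000: f = -1.227060, f' = 1.333613 → u_1 = 0.149000 - (-1.227060)/(1.333613) = 1.069102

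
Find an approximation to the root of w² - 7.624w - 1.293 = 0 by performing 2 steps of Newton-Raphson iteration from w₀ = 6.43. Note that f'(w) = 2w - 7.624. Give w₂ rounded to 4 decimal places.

w_0 = 6.430000: f = -8.970420, f' = 5.236000 → w_1 = 6.430000 - (-8.970420)/(5.236000) = 8.143220
w_1 = 8.143220: f = 2.935123, f' = 8.662440 → w_2 = 8.143220 - (2.935123)/(8.662440) = 7.804387

7.8044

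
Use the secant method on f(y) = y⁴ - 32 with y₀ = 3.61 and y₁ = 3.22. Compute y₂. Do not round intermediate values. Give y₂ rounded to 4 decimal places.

Secant update: y_(k+1) = y_k − f(y_k)·(y_k − y_(k-1))/(f(y_k) − f(y_(k-1))).
f(y_0) = 137.835630, f(y_1) = 75.503719
y_2 = 3.220000 - (75.503719)·(3.220000 - 3.610000)/(75.503719 - (137.835630)) = 2.747586; f(y_2) = 24.990879

2.7476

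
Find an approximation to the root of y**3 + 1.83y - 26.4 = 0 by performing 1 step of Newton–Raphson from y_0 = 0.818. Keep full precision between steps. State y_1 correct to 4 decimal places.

7.1650

Newton update: y ← y − f(y)/f'(y).
f'(y) = 3y**2 + 1.83
y_0 = 0.818000: f = -24.355717, f' = 3.837372 → y_1 = 0.818000 - (-24.355717)/(3.837372) = 7.164978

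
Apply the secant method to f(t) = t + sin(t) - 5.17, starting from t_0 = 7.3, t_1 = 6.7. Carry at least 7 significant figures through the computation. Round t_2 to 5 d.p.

5.58970

f(t_0) = 2.980437, f(t_1) = 1.934850
t_2 = 6.700000 - (1.934850)·(6.700000 - 7.300000)/(1.934850 - (2.980437)) = 5.589705; f(t_2) = -0.219513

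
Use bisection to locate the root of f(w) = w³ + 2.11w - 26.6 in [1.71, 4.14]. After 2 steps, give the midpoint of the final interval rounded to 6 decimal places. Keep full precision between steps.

2.621250

f(1.710000) = -17.991689, f(4.140000) = 53.093344 (opposite signs)
step 1: m = 2.925000, f(m) = 4.596953 > 0 → root in [1.710000, 2.925000]
step 2: m = 2.317500, f(m) = -9.263232 < 0 → root in [2.317500, 2.925000]
Midpoint of [2.317500, 2.925000] = 2.621250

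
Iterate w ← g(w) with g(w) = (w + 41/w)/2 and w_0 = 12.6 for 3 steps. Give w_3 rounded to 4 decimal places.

6.4048

w_1 = g(12.600000) = 7.926984
w_2 = g(7.926984) = 6.549595
w_3 = g(6.549595) = 6.404762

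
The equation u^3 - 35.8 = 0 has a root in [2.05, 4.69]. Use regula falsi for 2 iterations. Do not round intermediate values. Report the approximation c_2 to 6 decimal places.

f(2.050000) = -27.184875, f(4.690000) = 67.361709
step 1: c = 2.809076, f(c) = -13.633833 < 0 → new bracket [2.809076, 4.690000]
step 2: c = 3.125689, f(c) = -5.262239 < 0 → new bracket [3.125689, 4.690000]

3.125689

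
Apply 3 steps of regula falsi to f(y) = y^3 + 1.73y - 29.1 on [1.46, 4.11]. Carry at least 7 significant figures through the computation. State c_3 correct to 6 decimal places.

f(1.460000) = -23.462064, f(4.110000) = 47.436831
step 1: c = 2.336946, f(c) = -12.294290 < 0 → new bracket [2.336946, 4.110000]
step 2: c = 2.701888, f(c) = -4.701405 < 0 → new bracket [2.701888, 4.110000]
step 3: c = 2.828861, f(c) = -1.568251 < 0 → new bracket [2.828861, 4.110000]

2.828861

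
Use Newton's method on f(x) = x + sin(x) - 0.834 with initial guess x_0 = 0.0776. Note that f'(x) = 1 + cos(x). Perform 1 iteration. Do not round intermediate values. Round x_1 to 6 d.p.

x_0 = 0.077600: f = -0.678878, f' = 1.996991 → x_1 = 0.077600 - (-0.678878)/(1.996991) = 0.417550

0.417550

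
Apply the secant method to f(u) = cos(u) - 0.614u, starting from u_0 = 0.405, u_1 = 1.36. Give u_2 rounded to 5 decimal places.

Secant update: u_(k+1) = u_k − f(u_k)·(u_k − u_(k-1))/(f(u_k) − f(u_(k-1))).
f(u_0) = 0.670432, f(u_1) = -0.625801
u_2 = 1.360000 - (-0.625801)·(1.360000 - 0.405000)/(-0.625801 - (0.670432)) = 0.898941; f(u_2) = 0.070489

0.89894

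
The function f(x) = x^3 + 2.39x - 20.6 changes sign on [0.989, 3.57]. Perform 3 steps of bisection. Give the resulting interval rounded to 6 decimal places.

[2.279500, 2.602125]

f(0.989000) = -17.268928, f(3.570000) = 33.431593 (opposite signs)
step 1: m = 2.279500, f(m) = -3.307439 < 0 → root in [2.279500, 3.570000]
step 2: m = 2.924750, f(m) = 11.408939 > 0 → root in [2.279500, 2.924750]
step 3: m = 2.602125, f(m) = 3.238209 > 0 → root in [2.279500, 2.602125]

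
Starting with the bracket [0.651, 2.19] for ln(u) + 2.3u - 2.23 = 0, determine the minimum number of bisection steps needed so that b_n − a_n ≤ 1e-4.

14

Initial width b − a = 2.19 − 0.651 = 1.539000.
After n steps the width is (b−a)/2^n; need (b−a)/2^n ≤ 1e-4.
So n ≥ log₂(1.539000/1e-4) = log₂(15390.0000) ≈ 13.9097.
Hence n = 14.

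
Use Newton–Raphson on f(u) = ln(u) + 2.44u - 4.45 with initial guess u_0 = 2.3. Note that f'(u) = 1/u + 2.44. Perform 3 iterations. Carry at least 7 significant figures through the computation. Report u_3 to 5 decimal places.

u_0 = 2.300000: f = 1.994909, f' = 2.874783 → u_1 = 2.300000 - (1.994909)/(2.874783) = 1.606066
u_1 = 1.606066: f = -0.057411, f' = 3.062639 → u_2 = 1.606066 - (-0.057411)/(3.062639) = 1.624812
u_2 = 1.624812: f = -0.000068, f' = 3.055456 → u_3 = 1.624812 - (-0.000068)/(3.055456) = 1.624834

1.62483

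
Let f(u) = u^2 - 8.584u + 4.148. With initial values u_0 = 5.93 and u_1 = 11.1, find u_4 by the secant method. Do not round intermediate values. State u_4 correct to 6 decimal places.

8.097762

f(u_0) = -11.590220, f(u_1) = 32.075600
u_2 = 11.100000 - (32.075600)·(11.100000 - 5.930000)/(32.075600 - (-11.590220)) = 7.302273; f(u_2) = -5.211519
u_3 = 7.302273 - (-5.211519)·(7.302273 - 11.100000)/(-5.211519 - (32.075600)) = 7.833071; f(u_3) = -1.734079
u_4 = 7.833071 - (-1.734079)·(7.833071 - 7.302273)/(-1.734079 - (-5.211519)) = 8.097762; f(u_4) = 0.210558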